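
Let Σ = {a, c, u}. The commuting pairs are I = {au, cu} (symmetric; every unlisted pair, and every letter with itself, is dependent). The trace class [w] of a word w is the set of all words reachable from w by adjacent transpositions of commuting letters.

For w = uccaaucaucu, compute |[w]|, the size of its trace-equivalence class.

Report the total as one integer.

330

piece 0:u — minimal
piece 1:c — minimal
piece 2:c rests on {1:c}
piece 3:a rests on {2:c}
piece 4:a rests on {3:a}
piece 5:u rests on {0:u}
piece 6:c rests on {4:a}
piece 7:a rests on {6:c}
piece 8:u rests on {5:u}
piece 9:c rests on {7:a}
piece 10:u rests on {8:u}
minimal pieces: {0:u, 1:c}
ways to finish when only these pieces remain (= sum over removing one remaining piece with nothing left below it):
  1 left: {9}→1  {10}→1
  2 left: {7,9}→1  {8,10}→1  {9,10}→2
  3 left: {5,8,10}→1  {6,7,9}→1  {7,9,10}→3  {8,9,10}→3
  4 left: {0,5,8,10}→1  {4,6,7,9}→1  {5,8,9,10}→4  {6,7,9,10}→4  {7,8,9,10}→6
  5 left: {0,5,8,9,10}→5  {3,4,6,7,9}→1  {4,6,7,9,10}→5  {5,7,8,9,10}→10  {6,7,8,9,10}→10
  6 left: {0,5,7,8,9,10}→15  {2,3,4,6,7,9}→1  {3,4,6,7,9,10}→6  {4,6,7,8,9,10}→15  {5,6,7,8,9,10}→20
  7 left: {0,5,6,7,8,9,10}→35  {1,2,3,4,6,7,9}→1  {2,3,4,6,7,9,10}→7  {3,4,6,7,8,9,10}→21  {4,5,6,7,8,9,10}→35
  8 left: {0,4,5,6,7,8,9,10}→70  {1,2,3,4,6,7,9,10}→8  {2,3,4,6,7,8,9,10}→28  {3,4,5,6,7,8,9,10}→56
  9 left: {0,3,4,5,6,7,8,9,10}→126  {1,2,3,4,6,7,8,9,10}→36  {2,3,4,5,6,7,8,9,10}→84
  placing 0:u first → 120 extensions
  placing 1:c first → 210 extensions
total linear extensions = 330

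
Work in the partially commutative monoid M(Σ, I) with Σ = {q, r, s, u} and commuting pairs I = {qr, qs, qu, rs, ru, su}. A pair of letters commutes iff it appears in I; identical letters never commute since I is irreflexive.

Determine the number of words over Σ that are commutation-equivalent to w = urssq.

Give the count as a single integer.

60

piece 0:u — minimal
piece 1:r — minimal
piece 2:s — minimal
piece 3:s rests on {2:s}
piece 4:q — minimal
minimal pieces: {0:u, 1:r, 2:s, 4:q}
ways to finish when only these pieces remain (= sum over removing one remaining piece with nothing left below it):
  1 left: {0}→1  {1}→1  {3}→1  {4}→1
  2 left: {0,1}→2  {0,3}→2  {0,4}→2  {1,3}→2  {1,4}→2  {2,3}→1  {3,4}→2
  3 left: {0,1,3}→6  {0,1,4}→6  {0,2,3}→3  {0,3,4}→6  {1,2,3}→3  {1,3,4}→6  {2,3,4}→3
  placing 0:u first → 12 extensions
  placing 1:r first → 12 extensions
  placing 2:s first → 24 extensions
  placing 4:q first → 12 extensions
total linear extensions = 60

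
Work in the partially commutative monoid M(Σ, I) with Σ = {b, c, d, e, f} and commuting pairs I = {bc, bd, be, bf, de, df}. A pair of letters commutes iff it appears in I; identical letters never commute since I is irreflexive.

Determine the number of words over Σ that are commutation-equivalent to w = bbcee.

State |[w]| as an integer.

#0=b has no predecessor
#1=b depends on [0:b]
#2=c has no predecessor
#3=e depends on [2:c]
#4=e depends on [3:e]
sources: [0:b, 2:c]
N(rest) = Σ N(rest − s) over sources s of rest; N(one piece) = 1:
  size 1 → [1]=1  [4]=1
  size 2 → [0,1]=1  [1,4]=2  [3,4]=1
  size 3 → [0,1,4]=3  [1,3,4]=3  [2,3,4]=1
  first=0(b) contributes 4
  first=2(c) contributes 6
|[w]| = 10

10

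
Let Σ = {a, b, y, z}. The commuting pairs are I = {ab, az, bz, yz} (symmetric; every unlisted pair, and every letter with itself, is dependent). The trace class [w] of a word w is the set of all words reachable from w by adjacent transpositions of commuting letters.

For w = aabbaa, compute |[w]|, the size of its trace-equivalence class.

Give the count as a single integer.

drop 0:a onto floor
drop 1:a onto {0:a}
drop 2:b onto floor
drop 3:b onto {2:b}
drop 4:a onto {1:a}
drop 5:a onto {4:a}
ground layer = {0:a, 2:b}
drop-orders for the pieces not yet dropped (sum over which currently-grounded one goes next):
  1 to go: {3} 1  {5} 1
  2 to go: {2,3} 1  {3,5} 2  {4,5} 1
  3 to go: {1,4,5} 1  {2,3,5} 3  {3,4,5} 3
  4 to go: {0,1,4,5} 1  {1,3,4,5} 4  {2,3,4,5} 6
  if 0:a drops first: 10 orders
  if 2:b drops first: 5 orders
heap linearizations: 15

15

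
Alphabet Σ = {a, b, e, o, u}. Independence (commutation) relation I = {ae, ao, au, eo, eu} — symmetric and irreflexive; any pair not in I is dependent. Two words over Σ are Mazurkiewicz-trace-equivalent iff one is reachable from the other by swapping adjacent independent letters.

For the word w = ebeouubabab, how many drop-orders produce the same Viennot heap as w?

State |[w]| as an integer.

4

0(e) covers ∅
1(b) covers 0:e
2(e) covers 1:b
3(o) covers 1:b
4(u) covers 3:o
5(u) covers 4:u
6(b) covers 2:e, 5:u
7(a) covers 6:b
8(b) covers 7:a
9(a) covers 8:b
10(b) covers 9:a
floor of heap: 0:e
completions by unplaced set U, small U first (add the entries for U minus each lowest piece of U):
  |U|=1: {10}:1
  |U|=2: {9,10}:1
  |U|=3: {8,9,10}:1
  |U|=4: {7,8,9,10}:1
  |U|=5: {6,7,8,9,10}:1
  |U|=6: {2,6,7,8,9,10}:1  {5,6,7,8,9,10}:1
  |U|=7: {2,5,6,7,8,9,10}:2  {4,5,6,7,8,9,10}:1
  |U|=8: {2,4,5,6,7,8,9,10}:3  {3,4,5,6,7,8,9,10}:1
  |U|=9: {2,3,4,5,6,7,8,9,10}:4
  start at 0(e): 4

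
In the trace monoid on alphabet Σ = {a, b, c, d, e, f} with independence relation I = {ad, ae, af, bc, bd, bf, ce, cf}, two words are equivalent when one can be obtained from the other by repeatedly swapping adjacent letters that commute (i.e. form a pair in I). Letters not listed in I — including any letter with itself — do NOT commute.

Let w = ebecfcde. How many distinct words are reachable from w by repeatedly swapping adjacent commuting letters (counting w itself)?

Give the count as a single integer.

15

#0=e has no predecessor
#1=b depends on [0:e]
#2=e depends on [1:b]
#3=c has no predecessor
#4=f depends on [2:e]
#5=c depends on [3:c]
#6=d depends on [4:f, 5:c]
#7=e depends on [6:d]
sources: [0:e, 3:c]
N(rest) = Σ N(rest − s) over sources s of rest; N(one piece) = 1:
  size 1 → [7]=1
  size 2 → [6,7]=1
  size 3 → [4,6,7]=1  [5,6,7]=1
  size 4 → [2,4,6,7]=1  [3,5,6,7]=1  [4,5,6,7]=2
  size 5 → [1,2,4,6,7]=1  [2,4,5,6,7]=3  [3,4,5,6,7]=3
  size 6 → [0,1,2,4,6,7]=1  [1,2,4,5,6,7]=4  [2,3,4,5,6,7]=6
  first=0(e) contributes 10
  first=3(c) contributes 5
|[w]| = 15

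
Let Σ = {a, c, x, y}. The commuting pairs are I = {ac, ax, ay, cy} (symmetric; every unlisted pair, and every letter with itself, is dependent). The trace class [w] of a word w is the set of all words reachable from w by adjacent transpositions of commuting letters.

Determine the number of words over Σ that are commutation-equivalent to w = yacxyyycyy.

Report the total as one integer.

#0=y has no predecessor
#1=a has no predecessor
#2=c has no predecessor
#3=x depends on [0:y, 2:c]
#4=y depends on [3:x]
#5=y depends on [4:y]
#6=y depends on [5:y]
#7=c depends on [3:x]
#8=y depends on [6:y]
#9=y depends on [8:y]
sources: [0:y, 1:a, 2:c]
N(rest) = Σ N(rest − s) over sources s of rest; N(one piece) = 1:
  size 1 → [1]=1  [7]=1  [9]=1
  size 2 → [1,7]=2  [1,9]=2  [7,9]=2  [8,9]=1
  size 3 → [1,7,9]=6  [1,8,9]=3  [6,8,9]=1  [7,8,9]=3
  size 4 → [1,6,8,9]=4  [1,7,8,9]=12  [5,6,8,9]=1  [6,7,8,9]=4
  size 5 → [1,5,6,8,9]=5  [1,6,7,8,9]=20  [4,5,6,8,9]=1  [5,6,7,8,9]=5
  size 6 → [1,4,5,6,8,9]=6  [1,5,6,7,8,9]=30  [4,5,6,7,8,9]=6
  size 7 → [1,4,5,6,7,8,9]=42  [3,4,5,6,7,8,9]=6
  size 8 → [0,3,4,5,6,7,8,9]=6  [1,3,4,5,6,7,8,9]=48  [2,3,4,5,6,7,8,9]=6
  first=0(y) contributes 54
  first=1(a) contributes 12
  first=2(c) contributes 54
|[w]| = 120

120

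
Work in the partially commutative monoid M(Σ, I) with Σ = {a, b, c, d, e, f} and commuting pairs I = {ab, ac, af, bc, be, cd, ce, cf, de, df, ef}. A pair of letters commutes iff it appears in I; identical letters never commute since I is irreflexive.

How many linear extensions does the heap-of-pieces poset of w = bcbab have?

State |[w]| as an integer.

0(b) covers ∅
1(c) covers ∅
2(b) covers 0:b
3(a) covers ∅
4(b) covers 2:b
floor of heap: 0:b, 1:c, 3:a
completions by unplaced set U, small U first (add the entries for U minus each lowest piece of U):
  |U|=1: {1}:1  {3}:1  {4}:1
  |U|=2: {1,3}:2  {1,4}:2  {2,4}:1  {3,4}:2
  |U|=3: {0,2,4}:1  {1,2,4}:3  {1,3,4}:6  {2,3,4}:3
  start at 0(b): 12
  start at 1(c): 4
  start at 3(a): 4
sum over floor = 20

20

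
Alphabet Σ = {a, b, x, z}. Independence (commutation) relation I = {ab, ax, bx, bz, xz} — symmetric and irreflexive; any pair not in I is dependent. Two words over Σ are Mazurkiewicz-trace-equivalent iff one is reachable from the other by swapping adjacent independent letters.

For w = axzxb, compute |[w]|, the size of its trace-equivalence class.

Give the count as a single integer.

#0=a has no predecessor
#1=x has no predecessor
#2=z depends on [0:a]
#3=x depends on [1:x]
#4=b has no predecessor
sources: [0:a, 1:x, 4:b]
N(rest) = Σ N(rest − s) over sources s of rest; N(one piece) = 1:
  size 1 → [2]=1  [3]=1  [4]=1
  size 2 → [0,2]=1  [1,3]=1  [2,3]=2  [2,4]=2  [3,4]=2
  size 3 → [0,2,3]=3  [0,2,4]=3  [1,2,3]=3  [1,3,4]=3  [2,3,4]=6
  first=0(a) contributes 12
  first=1(x) contributes 12
  first=4(b) contributes 6
|[w]| = 30

30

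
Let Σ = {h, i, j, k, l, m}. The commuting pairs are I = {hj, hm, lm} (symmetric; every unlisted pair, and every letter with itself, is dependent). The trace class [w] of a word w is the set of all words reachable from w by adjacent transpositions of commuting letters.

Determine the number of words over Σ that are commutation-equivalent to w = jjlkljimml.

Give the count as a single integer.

0(j) covers ∅
1(j) covers 0:j
2(l) covers 1:j
3(k) covers 2:l
4(l) covers 3:k
5(j) covers 4:l
6(i) covers 5:j
7(m) covers 6:i
8(m) covers 7:m
9(l) covers 6:i
floor of heap: 0:j
completions by unplaced set U, small U first (add the entries for U minus each lowest piece of U):
  |U|=1: {8}:1  {9}:1
  |U|=2: {7,8}:1  {8,9}:2
  |U|=3: {7,8,9}:3
  |U|=4: {6,7,8,9}:3
  |U|=5: {5,6,7,8,9}:3
  |U|=6: {4,5,6,7,8,9}:3
  |U|=7: {3,4,5,6,7,8,9}:3
  |U|=8: {2,3,4,5,6,7,8,9}:3
  start at 0(j): 3

3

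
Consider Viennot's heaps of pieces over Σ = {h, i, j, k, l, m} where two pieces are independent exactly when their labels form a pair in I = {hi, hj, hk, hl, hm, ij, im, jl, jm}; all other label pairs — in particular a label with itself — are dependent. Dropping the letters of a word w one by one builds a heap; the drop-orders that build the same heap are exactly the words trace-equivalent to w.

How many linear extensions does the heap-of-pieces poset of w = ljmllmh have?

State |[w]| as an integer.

42

drop 0:l onto floor
drop 1:j onto floor
drop 2:m onto {0:l}
drop 3:l onto {2:m}
drop 4:l onto {3:l}
drop 5:m onto {4:l}
drop 6:h onto floor
ground layer = {0:l, 1:j, 6:h}
drop-orders for the pieces not yet dropped (sum over which currently-grounded one goes next):
  1 to go: {1} 1  {5} 1  {6} 1
  2 to go: {1,5} 2  {1,6} 2  {4,5} 1  {5,6} 2
  3 to go: {1,4,5} 3  {1,5,6} 6  {3,4,5} 1  {4,5,6} 3
  4 to go: {1,3,4,5} 4  {1,4,5,6} 12  {2,3,4,5} 1  {3,4,5,6} 4
  5 to go: {0,2,3,4,5} 1  {1,2,3,4,5} 5  {1,3,4,5,6} 20  {2,3,4,5,6} 5
  if 0:l drops first: 30 orders
  if 1:j drops first: 6 orders
  if 6:h drops first: 6 orders
heap linearizations: 42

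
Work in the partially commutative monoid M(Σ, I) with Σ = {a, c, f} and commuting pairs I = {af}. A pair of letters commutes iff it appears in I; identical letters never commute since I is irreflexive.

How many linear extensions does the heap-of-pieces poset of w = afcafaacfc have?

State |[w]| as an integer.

#0=a has no predecessor
#1=f has no predecessor
#2=c depends on [0:a, 1:f]
#3=a depends on [2:c]
#4=f depends on [2:c]
#5=a depends on [3:a]
#6=a depends on [5:a]
#7=c depends on [4:f, 6:a]
#8=f depends on [7:c]
#9=c depends on [8:f]
sources: [0:a, 1:f]
N(rest) = Σ N(rest − s) over sources s of rest; N(one piece) = 1:
  size 1 → [9]=1
  size 2 → [8,9]=1
  size 3 → [7,8,9]=1
  size 4 → [4,7,8,9]=1  [6,7,8,9]=1
  size 5 → [4,6,7,8,9]=2  [5,6,7,8,9]=1
  size 6 → [3,5,6,7,8,9]=1  [4,5,6,7,8,9]=3
  size 7 → [3,4,5,6,7,8,9]=4
  size 8 → [2,3,4,5,6,7,8,9]=4
  first=0(a) contributes 4
  first=1(f) contributes 4
|[w]| = 8

8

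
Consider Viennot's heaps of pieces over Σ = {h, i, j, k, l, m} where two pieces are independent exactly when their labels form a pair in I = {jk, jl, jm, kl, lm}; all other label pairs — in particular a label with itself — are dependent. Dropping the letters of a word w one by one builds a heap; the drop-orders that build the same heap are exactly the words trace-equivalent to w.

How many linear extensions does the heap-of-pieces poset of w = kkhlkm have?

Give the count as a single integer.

3

drop 0:k onto floor
drop 1:k onto {0:k}
drop 2:h onto {1:k}
drop 3:l onto {2:h}
drop 4:k onto {2:h}
drop 5:m onto {4:k}
ground layer = {0:k}
drop-orders for the pieces not yet dropped (sum over which currently-grounded one goes next):
  1 to go: {3} 1  {5} 1
  2 to go: {3,5} 2  {4,5} 1
  3 to go: {3,4,5} 3
  4 to go: {2,3,4,5} 3
  if 0:k drops first: 3 orders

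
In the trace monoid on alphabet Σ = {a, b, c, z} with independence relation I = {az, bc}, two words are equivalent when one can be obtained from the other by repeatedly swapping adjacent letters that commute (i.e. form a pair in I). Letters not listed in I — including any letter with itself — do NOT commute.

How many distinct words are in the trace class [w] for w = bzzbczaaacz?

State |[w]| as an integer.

drop 0:b onto floor
drop 1:z onto {0:b}
drop 2:z onto {1:z}
drop 3:b onto {2:z}
drop 4:c onto {2:z}
drop 5:z onto {3:b, 4:c}
drop 6:a onto {3:b, 4:c}
drop 7:a onto {6:a}
drop 8:a onto {7:a}
drop 9:c onto {5:z, 8:a}
drop 10:z onto {9:c}
ground layer = {0:b}
drop-orders for the pieces not yet dropped (sum over which currently-grounded one goes next):
  1 to go: {10} 1
  2 to go: {9,10} 1
  3 to go: {5,9,10} 1  {8,9,10} 1
  4 to go: {5,8,9,10} 2  {7,8,9,10} 1
  5 to go: {5,7,8,9,10} 3  {6,7,8,9,10} 1
  6 to go: {5,6,7,8,9,10} 4
  7 to go: {3,5,6,7,8,9,10} 4  {4,5,6,7,8,9,10} 4
  8 to go: {3,4,5,6,7,8,9,10} 8
  9 to go: {2,3,4,5,6,7,8,9,10} 8
  if 0:b drops first: 8 orders

8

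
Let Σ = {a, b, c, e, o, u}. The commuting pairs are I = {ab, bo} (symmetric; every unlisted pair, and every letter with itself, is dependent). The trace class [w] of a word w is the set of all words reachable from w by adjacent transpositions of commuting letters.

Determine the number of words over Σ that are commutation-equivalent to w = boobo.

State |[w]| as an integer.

0(b) covers ∅
1(o) covers ∅
2(o) covers 1:o
3(b) covers 0:b
4(o) covers 2:o
floor of heap: 0:b, 1:o
completions by unplaced set U, small U first (add the entries for U minus each lowest piece of U):
  |U|=1: {3}:1  {4}:1
  |U|=2: {0,3}:1  {2,4}:1  {3,4}:2
  |U|=3: {0,3,4}:3  {1,2,4}:1  {2,3,4}:3
  start at 0(b): 4
  start at 1(o): 6
sum over floor = 10

10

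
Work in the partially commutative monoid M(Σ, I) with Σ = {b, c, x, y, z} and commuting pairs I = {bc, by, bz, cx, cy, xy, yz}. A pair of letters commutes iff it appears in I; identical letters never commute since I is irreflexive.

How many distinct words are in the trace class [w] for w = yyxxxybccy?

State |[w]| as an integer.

drop 0:y onto floor
drop 1:y onto {0:y}
drop 2:x onto floor
drop 3:x onto {2:x}
drop 4:x onto {3:x}
drop 5:y onto {1:y}
drop 6:b onto {4:x}
drop 7:c onto floor
drop 8:c onto {7:c}
drop 9:y onto {5:y}
ground layer = {0:y, 2:x, 7:c}
drop-orders for the pieces not yet dropped (sum over which currently-grounded one goes next):
  1 to go: {6} 1  {8} 1  {9} 1
  2 to go: {4,6} 1  {5,9} 1  {6,8} 2  {6,9} 2  {7,8} 1  {8,9} 2
  3 to go: {1,5,9} 1  {3,4,6} 1  {4,6,8} 3  {4,6,9} 3  {5,6,9} 3  {5,8,9} 3  {6,7,8} 3  {6,8,9} 6  {7,8,9} 3
  4 to go: {0,1,5,9} 1  {1,5,6,9} 4  {1,5,8,9} 4  {2,3,4,6} 1  {3,4,6,8} 4  {3,4,6,9} 4  {4,5,6,9} 6  {4,6,7,8} 6  {4,6,8,9} 12  {5,6,8,9} 12  {5,7,8,9} 6  {6,7,8,9} 12
  5 to go: {0,1,5,6,9} 5  {0,1,5,8,9} 5  {1,4,5,6,9} 10  {1,5,6,8,9} 20  {1,5,7,8,9} 10  {2,3,4,6,8} 5  {2,3,4,6,9} 5  {3,4,5,6,9} 10  {3,4,6,7,8} 10  {3,4,6,8,9} 20  {4,5,6,8,9} 30  {4,6,7,8,9} 30  {5,6,7,8,9} 30
  6 to go: {0,1,4,5,6,9} 15  {0,1,5,6,8,9} 30  {0,1,5,7,8,9} 15  {1,3,4,5,6,9} 20  {1,4,5,6,8,9} 60  {1,5,6,7,8,9} 60  {2,3,4,5,6,9} 15  {2,3,4,6,7,8} 15  {2,3,4,6,8,9} 30  {3,4,5,6,8,9} 60  {3,4,6,7,8,9} 60  {4,5,6,7,8,9} 90
  7 to go: {0,1,3,4,5,6,9} 35  {0,1,4,5,6,8,9} 105  {0,1,5,6,7,8,9} 105  {1,2,3,4,5,6,9} 35  {1,3,4,5,6,8,9} 140  {1,4,5,6,7,8,9} 210  {2,3,4,5,6,8,9} 105  {2,3,4,6,7,8,9} 105  {3,4,5,6,7,8,9} 210
  8 to go: {0,1,2,3,4,5,6,9} 70  {0,1,3,4,5,6,8,9} 280  {0,1,4,5,6,7,8,9} 420  {1,2,3,4,5,6,8,9} 280  {1,3,4,5,6,7,8,9} 560  {2,3,4,5,6,7,8,9} 420
  if 0:y drops first: 1260 orders
  if 2:x drops first: 1260 orders
  if 7:c drops first: 630 orders
heap linearizations: 3150

3150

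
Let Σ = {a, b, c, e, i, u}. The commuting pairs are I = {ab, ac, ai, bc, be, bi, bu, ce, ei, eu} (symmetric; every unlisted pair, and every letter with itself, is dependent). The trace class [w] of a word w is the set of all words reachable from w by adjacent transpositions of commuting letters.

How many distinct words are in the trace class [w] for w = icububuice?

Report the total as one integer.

360

drop 0:i onto floor
drop 1:c onto {0:i}
drop 2:u onto {1:c}
drop 3:b onto floor
drop 4:u onto {2:u}
drop 5:b onto {3:b}
drop 6:u onto {4:u}
drop 7:i onto {6:u}
drop 8:c onto {7:i}
drop 9:e onto floor
ground layer = {0:i, 3:b, 9:e}
drop-orders for the pieces not yet dropped (sum over which currently-grounded one goes next):
  1 to go: {5} 1  {8} 1  {9} 1
  2 to go: {3,5} 1  {5,8} 2  {5,9} 2  {7,8} 1  {8,9} 2
  3 to go: {3,5,8} 3  {3,5,9} 3  {5,7,8} 3  {5,8,9} 6  {6,7,8} 1  {7,8,9} 3
  4 to go: {3,5,7,8} 6  {3,5,8,9} 12  {4,6,7,8} 1  {5,6,7,8} 4  {5,7,8,9} 12  {6,7,8,9} 4
  5 to go: {2,4,6,7,8} 1  {3,5,6,7,8} 10  {3,5,7,8,9} 30  {4,5,6,7,8} 5  {4,6,7,8,9} 5  {5,6,7,8,9} 20
  6 to go: {1,2,4,6,7,8} 1  {2,4,5,6,7,8} 6  {2,4,6,7,8,9} 6  {3,4,5,6,7,8} 15  {3,5,6,7,8,9} 60  {4,5,6,7,8,9} 30
  7 to go: {0,1,2,4,6,7,8} 1  {1,2,4,5,6,7,8} 7  {1,2,4,6,7,8,9} 7  {2,3,4,5,6,7,8} 21  {2,4,5,6,7,8,9} 42  {3,4,5,6,7,8,9} 105
  8 to go: {0,1,2,4,5,6,7,8} 8  {0,1,2,4,6,7,8,9} 8  {1,2,3,4,5,6,7,8} 28  {1,2,4,5,6,7,8,9} 56  {2,3,4,5,6,7,8,9} 168
  if 0:i drops first: 252 orders
  if 3:b drops first: 72 orders
  if 9:e drops first: 36 orders
heap linearizations: 360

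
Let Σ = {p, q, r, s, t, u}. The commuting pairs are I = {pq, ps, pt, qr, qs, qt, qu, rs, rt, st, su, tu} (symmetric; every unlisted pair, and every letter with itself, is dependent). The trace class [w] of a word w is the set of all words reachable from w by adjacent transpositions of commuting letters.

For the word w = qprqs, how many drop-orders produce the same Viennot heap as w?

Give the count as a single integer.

drop 0:q onto floor
drop 1:p onto floor
drop 2:r onto {1:p}
drop 3:q onto {0:q}
drop 4:s onto floor
ground layer = {0:q, 1:p, 4:s}
drop-orders for the pieces not yet dropped (sum over which currently-grounded one goes next):
  1 to go: {2} 1  {3} 1  {4} 1
  2 to go: {0,3} 1  {1,2} 1  {2,3} 2  {2,4} 2  {3,4} 2
  3 to go: {0,2,3} 3  {0,3,4} 3  {1,2,3} 3  {1,2,4} 3  {2,3,4} 6
  if 0:q drops first: 12 orders
  if 1:p drops first: 12 orders
  if 4:s drops first: 6 orders
heap linearizations: 30

30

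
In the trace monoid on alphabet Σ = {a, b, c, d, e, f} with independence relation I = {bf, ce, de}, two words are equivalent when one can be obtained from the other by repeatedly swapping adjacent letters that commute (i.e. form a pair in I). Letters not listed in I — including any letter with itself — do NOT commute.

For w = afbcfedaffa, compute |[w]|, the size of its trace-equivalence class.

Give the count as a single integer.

4

drop 0:a onto floor
drop 1:f onto {0:a}
drop 2:b onto {0:a}
drop 3:c onto {1:f, 2:b}
drop 4:f onto {3:c}
drop 5:e onto {4:f}
drop 6:d onto {4:f}
drop 7:a onto {5:e, 6:d}
drop 8:f onto {7:a}
drop 9:f onto {8:f}
drop 10:a onto {9:f}
ground layer = {0:a}
drop-orders for the pieces not yet dropped (sum over which currently-grounded one goes next):
  1 to go: {10} 1
  2 to go: {9,10} 1
  3 to go: {8,9,10} 1
  4 to go: {7,8,9,10} 1
  5 to go: {5,7,8,9,10} 1  {6,7,8,9,10} 1
  6 to go: {5,6,7,8,9,10} 2
  7 to go: {4,5,6,7,8,9,10} 2
  8 to go: {3,4,5,6,7,8,9,10} 2
  9 to go: {1,3,4,5,6,7,8,9,10} 2  {2,3,4,5,6,7,8,9,10} 2
  if 0:a drops first: 4 orders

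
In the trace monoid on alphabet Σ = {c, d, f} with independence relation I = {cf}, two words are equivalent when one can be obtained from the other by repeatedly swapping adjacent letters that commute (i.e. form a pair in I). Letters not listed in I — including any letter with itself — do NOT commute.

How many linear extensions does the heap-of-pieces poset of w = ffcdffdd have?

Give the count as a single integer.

0(f) covers ∅
1(f) covers 0:f
2(c) covers ∅
3(d) covers 1:f, 2:c
4(f) covers 3:d
5(f) covers 4:f
6(d) covers 5:f
7(d) covers 6:d
floor of heap: 0:f, 2:c
completions by unplaced set U, small U first (add the entries for U minus each lowest piece of U):
  |U|=1: {7}:1
  |U|=2: {6,7}:1
  |U|=3: {5,6,7}:1
  |U|=4: {4,5,6,7}:1
  |U|=5: {3,4,5,6,7}:1
  |U|=6: {1,3,4,5,6,7}:1  {2,3,4,5,6,7}:1
  start at 0(f): 2
  start at 2(c): 1
sum over floor = 3

3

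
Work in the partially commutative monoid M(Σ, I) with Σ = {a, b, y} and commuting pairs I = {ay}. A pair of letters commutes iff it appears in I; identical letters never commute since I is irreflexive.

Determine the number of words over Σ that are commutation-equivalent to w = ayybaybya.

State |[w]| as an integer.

12

#0=a has no predecessor
#1=y has no predecessor
#2=y depends on [1:y]
#3=b depends on [0:a, 2:y]
#4=a depends on [3:b]
#5=y depends on [3:b]
#6=b depends on [4:a, 5:y]
#7=y depends on [6:b]
#8=a depends on [6:b]
sources: [0:a, 1:y]
N(rest) = Σ N(rest − s) over sources s of rest; N(one piece) = 1:
  size 1 → [7]=1  [8]=1
  size 2 → [7,8]=2
  size 3 → [6,7,8]=2
  size 4 → [4,6,7,8]=2  [5,6,7,8]=2
  size 5 → [4,5,6,7,8]=4
  size 6 → [3,4,5,6,7,8]=4
  size 7 → [0,3,4,5,6,7,8]=4  [2,3,4,5,6,7,8]=4
  first=0(a) contributes 4
  first=1(y) contributes 8
|[w]| = 12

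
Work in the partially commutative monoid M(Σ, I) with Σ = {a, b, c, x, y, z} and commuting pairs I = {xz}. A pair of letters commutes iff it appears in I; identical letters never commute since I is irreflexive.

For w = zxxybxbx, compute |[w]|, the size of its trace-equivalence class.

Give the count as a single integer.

0(z) covers ∅
1(x) covers ∅
2(x) covers 1:x
3(y) covers 0:z, 2:x
4(b) covers 3:y
5(x) covers 4:b
6(b) covers 5:x
7(x) covers 6:b
floor of heap: 0:z, 1:x
completions by unplaced set U, small U first (add the entries for U minus each lowest piece of U):
  |U|=1: {7}:1
  |U|=2: {6,7}:1
  |U|=3: {5,6,7}:1
  |U|=4: {4,5,6,7}:1
  |U|=5: {3,4,5,6,7}:1
  |U|=6: {0,3,4,5,6,7}:1  {2,3,4,5,6,7}:1
  start at 0(z): 1
  start at 1(x): 2
sum over floor = 3

3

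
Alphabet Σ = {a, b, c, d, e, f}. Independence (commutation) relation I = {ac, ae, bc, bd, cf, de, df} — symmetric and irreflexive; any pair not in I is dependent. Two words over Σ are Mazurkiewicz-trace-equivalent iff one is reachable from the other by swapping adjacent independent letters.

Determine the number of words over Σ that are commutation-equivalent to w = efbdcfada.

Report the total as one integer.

0(e) covers ∅
1(f) covers 0:e
2(b) covers 1:f
3(d) covers ∅
4(c) covers 0:e, 3:d
5(f) covers 2:b
6(a) covers 3:d, 5:f
7(d) covers 4:c, 6:a
8(a) covers 7:d
floor of heap: 0:e, 3:d
completions by unplaced set U, small U first (add the entries for U minus each lowest piece of U):
  |U|=1: {8}:1
  |U|=2: {7,8}:1
  |U|=3: {4,7,8}:1  {6,7,8}:1
  |U|=4: {4,6,7,8}:2  {5,6,7,8}:1
  |U|=5: {2,5,6,7,8}:1  {3,4,6,7,8}:2  {4,5,6,7,8}:3
  |U|=6: {1,2,5,6,7,8}:1  {2,4,5,6,7,8}:4  {3,4,5,6,7,8}:5
  |U|=7: {1,2,4,5,6,7,8}:5  {2,3,4,5,6,7,8}:9
  start at 0(e): 14
  start at 3(d): 5
sum over floor = 19

19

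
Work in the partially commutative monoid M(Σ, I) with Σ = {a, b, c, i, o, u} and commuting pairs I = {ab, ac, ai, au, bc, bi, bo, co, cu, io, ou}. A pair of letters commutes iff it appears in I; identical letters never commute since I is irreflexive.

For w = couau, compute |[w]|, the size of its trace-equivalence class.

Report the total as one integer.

30

drop 0:c onto floor
drop 1:o onto floor
drop 2:u onto floor
drop 3:a onto {1:o}
drop 4:u onto {2:u}
ground layer = {0:c, 1:o, 2:u}
drop-orders for the pieces not yet dropped (sum over which currently-grounded one goes next):
  1 to go: {0} 1  {3} 1  {4} 1
  2 to go: {0,3} 2  {0,4} 2  {1,3} 1  {2,4} 1  {3,4} 2
  3 to go: {0,1,3} 3  {0,2,4} 3  {0,3,4} 6  {1,3,4} 3  {2,3,4} 3
  if 0:c drops first: 6 orders
  if 1:o drops first: 12 orders
  if 2:u drops first: 12 orders
heap linearizations: 30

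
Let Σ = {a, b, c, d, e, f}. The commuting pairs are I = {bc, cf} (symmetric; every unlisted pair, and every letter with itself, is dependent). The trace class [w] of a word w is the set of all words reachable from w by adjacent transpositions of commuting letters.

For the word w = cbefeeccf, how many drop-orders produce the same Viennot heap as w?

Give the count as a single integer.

6

0(c) covers ∅
1(b) covers ∅
2(e) covers 0:c, 1:b
3(f) covers 2:e
4(e) covers 3:f
5(e) covers 4:e
6(c) covers 5:e
7(c) covers 6:c
8(f) covers 5:e
floor of heap: 0:c, 1:b
completions by unplaced set U, small U first (add the entries for U minus each lowest piece of U):
  |U|=1: {7}:1  {8}:1
  |U|=2: {6,7}:1  {7,8}:2
  |U|=3: {6,7,8}:3
  |U|=4: {5,6,7,8}:3
  |U|=5: {4,5,6,7,8}:3
  |U|=6: {3,4,5,6,7,8}:3
  |U|=7: {2,3,4,5,6,7,8}:3
  start at 0(c): 3
  start at 1(b): 3
sum over floor = 6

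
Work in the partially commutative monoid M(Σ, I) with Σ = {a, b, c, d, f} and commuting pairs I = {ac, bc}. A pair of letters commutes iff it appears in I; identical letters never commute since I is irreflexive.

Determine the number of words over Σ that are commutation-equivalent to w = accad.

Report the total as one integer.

drop 0:a onto floor
drop 1:c onto floor
drop 2:c onto {1:c}
drop 3:a onto {0:a}
drop 4:d onto {2:c, 3:a}
ground layer = {0:a, 1:c}
drop-orders for the pieces not yet dropped (sum over which currently-grounded one goes next):
  1 to go: {4} 1
  2 to go: {2,4} 1  {3,4} 1
  3 to go: {0,3,4} 1  {1,2,4} 1  {2,3,4} 2
  if 0:a drops first: 3 orders
  if 1:c drops first: 3 orders
heap linearizations: 6

6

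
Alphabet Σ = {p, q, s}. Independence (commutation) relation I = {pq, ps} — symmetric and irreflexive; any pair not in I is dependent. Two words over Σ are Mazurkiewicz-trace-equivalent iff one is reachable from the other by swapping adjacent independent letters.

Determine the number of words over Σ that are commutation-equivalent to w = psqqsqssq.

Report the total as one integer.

#0=p has no predecessor
#1=s has no predecessor
#2=q depends on [1:s]
#3=q depends on [2:q]
#4=s depends on [3:q]
#5=q depends on [4:s]
#6=s depends on [5:q]
#7=s depends on [6:s]
#8=q depends on [7:s]
sources: [0:p, 1:s]
N(rest) = Σ N(rest − s) over sources s of rest; N(one piece) = 1:
  size 1 → [0]=1  [8]=1
  size 2 → [0,8]=2  [7,8]=1
  size 3 → [0,7,8]=3  [6,7,8]=1
  size 4 → [0,6,7,8]=4  [5,6,7,8]=1
  size 5 → [0,5,6,7,8]=5  [4,5,6,7,8]=1
  size 6 → [0,4,5,6,7,8]=6  [3,4,5,6,7,8]=1
  size 7 → [0,3,4,5,6,7,8]=7  [2,3,4,5,6,7,8]=1
  first=0(p) contributes 1
  first=1(s) contributes 8
|[w]| = 9

9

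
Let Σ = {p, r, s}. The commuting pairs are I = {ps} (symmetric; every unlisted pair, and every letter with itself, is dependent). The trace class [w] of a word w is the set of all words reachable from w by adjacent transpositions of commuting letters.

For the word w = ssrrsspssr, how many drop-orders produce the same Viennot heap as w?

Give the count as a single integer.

0(s) covers ∅
1(s) covers 0:s
2(r) covers 1:s
3(r) covers 2:r
4(s) covers 3:r
5(s) covers 4:s
6(p) covers 3:r
7(s) covers 5:s
8(s) covers 7:s
9(r) covers 6:p, 8:s
floor of heap: 0:s
completions by unplaced set U, small U first (add the entries for U minus each lowest piece of U):
  |U|=1: {9}:1
  |U|=2: {6,9}:1  {8,9}:1
  |U|=3: {6,8,9}:2  {7,8,9}:1
  |U|=4: {5,7,8,9}:1  {6,7,8,9}:3
  |U|=5: {4,5,7,8,9}:1  {5,6,7,8,9}:4
  |U|=6: {4,5,6,7,8,9}:5
  |U|=7: {3,4,5,6,7,8,9}:5
  |U|=8: {2,3,4,5,6,7,8,9}:5
  start at 0(s): 5

5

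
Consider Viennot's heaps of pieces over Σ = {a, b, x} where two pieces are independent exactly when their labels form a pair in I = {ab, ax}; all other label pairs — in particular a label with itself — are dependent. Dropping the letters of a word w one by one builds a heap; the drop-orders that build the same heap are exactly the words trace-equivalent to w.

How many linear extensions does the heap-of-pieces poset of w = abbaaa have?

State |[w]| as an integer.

0(a) covers ∅
1(b) covers ∅
2(b) covers 1:b
3(a) covers 0:a
4(a) covers 3:a
5(a) covers 4:a
floor of heap: 0:a, 1:b
completions by unplaced set U, small U first (add the entries for U minus each lowest piece of U):
  |U|=1: {2}:1  {5}:1
  |U|=2: {1,2}:1  {2,5}:2  {4,5}:1
  |U|=3: {1,2,5}:3  {2,4,5}:3  {3,4,5}:1
  |U|=4: {0,3,4,5}:1  {1,2,4,5}:6  {2,3,4,5}:4
  start at 0(a): 10
  start at 1(b): 5
sum over floor = 15

15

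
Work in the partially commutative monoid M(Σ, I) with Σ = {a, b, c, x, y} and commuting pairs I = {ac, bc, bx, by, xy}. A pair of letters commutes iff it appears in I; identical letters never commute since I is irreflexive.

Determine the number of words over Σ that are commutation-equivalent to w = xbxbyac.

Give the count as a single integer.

75

0(x) covers ∅
1(b) covers ∅
2(x) covers 0:x
3(b) covers 1:b
4(y) covers ∅
5(a) covers 2:x, 3:b, 4:y
6(c) covers 2:x, 4:y
floor of heap: 0:x, 1:b, 4:y
completions by unplaced set U, small U first (add the entries for U minus each lowest piece of U):
  |U|=1: {5}:1  {6}:1
  |U|=2: {3,5}:1  {5,6}:2
  |U|=3: {1,3,5}:1  {2,5,6}:2  {3,5,6}:3  {4,5,6}:2
  |U|=4: {0,2,5,6}:2  {1,3,5,6}:4  {2,3,5,6}:5  {2,4,5,6}:4  {3,4,5,6}:5
  |U|=5: {0,2,3,5,6}:7  {0,2,4,5,6}:6  {1,2,3,5,6}:9  {1,3,4,5,6}:9  {2,3,4,5,6}:14
  start at 0(x): 32
  start at 1(b): 27
  start at 4(y): 16
sum over floor = 75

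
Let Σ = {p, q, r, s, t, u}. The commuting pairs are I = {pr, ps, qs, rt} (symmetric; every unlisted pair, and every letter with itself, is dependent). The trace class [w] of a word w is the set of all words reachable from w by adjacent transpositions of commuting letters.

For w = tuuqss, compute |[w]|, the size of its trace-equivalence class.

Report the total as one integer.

#0=t has no predecessor
#1=u depends on [0:t]
#2=u depends on [1:u]
#3=q depends on [2:u]
#4=s depends on [2:u]
#5=s depends on [4:s]
sources: [0:t]
N(rest) = Σ N(rest − s) over sources s of rest; N(one piece) = 1:
  size 1 → [3]=1  [5]=1
  size 2 → [3,5]=2  [4,5]=1
  size 3 → [3,4,5]=3
  size 4 → [2,3,4,5]=3
  first=0(t) contributes 3

3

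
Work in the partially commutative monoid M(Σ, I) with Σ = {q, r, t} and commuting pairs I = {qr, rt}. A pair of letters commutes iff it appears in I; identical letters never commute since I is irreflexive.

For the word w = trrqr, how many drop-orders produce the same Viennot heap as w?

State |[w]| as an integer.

drop 0:t onto floor
drop 1:r onto floor
drop 2:r onto {1:r}
drop 3:q onto {0:t}
drop 4:r onto {2:r}
ground layer = {0:t, 1:r}
drop-orders for the pieces not yet dropped (sum over which currently-grounded one goes next):
  1 to go: {3} 1  {4} 1
  2 to go: {0,3} 1  {2,4} 1  {3,4} 2
  3 to go: {0,3,4} 3  {1,2,4} 1  {2,3,4} 3
  if 0:t drops first: 4 orders
  if 1:r drops first: 6 orders
heap linearizations: 10

10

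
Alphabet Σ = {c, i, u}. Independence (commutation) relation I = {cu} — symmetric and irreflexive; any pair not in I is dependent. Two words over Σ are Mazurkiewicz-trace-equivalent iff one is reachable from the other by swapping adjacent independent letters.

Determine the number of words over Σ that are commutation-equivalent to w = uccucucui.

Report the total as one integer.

70

0(u) covers ∅
1(c) covers ∅
2(c) covers 1:c
3(u) covers 0:u
4(c) covers 2:c
5(u) covers 3:u
6(c) covers 4:c
7(u) covers 5:u
8(i) covers 6:c, 7:u
floor of heap: 0:u, 1:c
completions by unplaced set U, small U first (add the entries for U minus each lowest piece of U):
  |U|=1: {8}:1
  |U|=2: {6,8}:1  {7,8}:1
  |U|=3: {4,6,8}:1  {5,7,8}:1  {6,7,8}:2
  |U|=4: {2,4,6,8}:1  {3,5,7,8}:1  {4,6,7,8}:3  {5,6,7,8}:3
  |U|=5: {0,3,5,7,8}:1  {1,2,4,6,8}:1  {2,4,6,7,8}:4  {3,5,6,7,8}:4  {4,5,6,7,8}:6
  |U|=6: {0,3,5,6,7,8}:5  {1,2,4,6,7,8}:5  {2,4,5,6,7,8}:10  {3,4,5,6,7,8}:10
  |U|=7: {0,3,4,5,6,7,8}:15  {1,2,4,5,6,7,8}:15  {2,3,4,5,6,7,8}:20
  start at 0(u): 35
  start at 1(c): 35
sum over floor = 70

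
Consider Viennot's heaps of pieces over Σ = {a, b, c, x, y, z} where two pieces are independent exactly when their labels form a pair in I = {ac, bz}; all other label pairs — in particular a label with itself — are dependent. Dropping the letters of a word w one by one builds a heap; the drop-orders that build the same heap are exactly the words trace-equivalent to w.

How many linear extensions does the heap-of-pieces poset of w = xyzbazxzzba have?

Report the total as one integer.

6

piece 0:x — minimal
piece 1:y rests on {0:x}
piece 2:z rests on {1:y}
piece 3:b rests on {1:y}
piece 4:a rests on {2:z, 3:b}
piece 5:z rests on {4:a}
piece 6:x rests on {5:z}
piece 7:z rests on {6:x}
piece 8:z rests on {7:z}
piece 9:b rests on {6:x}
piece 10:a rests on {8:z, 9:b}
minimal pieces: {0:x}
ways to finish when only these pieces remain (= sum over removing one remaining piece with nothing left below it):
  1 left: {10}→1
  2 left: {8,10}→1  {9,10}→1
  3 left: {7,8,10}→1  {8,9,10}→2
  4 left: {7,8,9,10}→3
  5 left: {6,7,8,9,10}→3
  6 left: {5,6,7,8,9,10}→3
  7 left: {4,5,6,7,8,9,10}→3
  8 left: {2,4,5,6,7,8,9,10}→3  {3,4,5,6,7,8,9,10}→3
  9 left: {2,3,4,5,6,7,8,9,10}→6
  placing 0:x first → 6 extensions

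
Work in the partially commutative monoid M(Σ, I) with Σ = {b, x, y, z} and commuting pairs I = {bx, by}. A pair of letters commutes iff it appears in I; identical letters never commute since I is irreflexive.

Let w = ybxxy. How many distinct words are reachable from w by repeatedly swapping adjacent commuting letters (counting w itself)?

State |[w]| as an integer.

5

0(y) covers ∅
1(b) covers ∅
2(x) covers 0:y
3(x) covers 2:x
4(y) covers 3:x
floor of heap: 0:y, 1:b
completions by unplaced set U, small U first (add the entries for U minus each lowest piece of U):
  |U|=1: {1}:1  {4}:1
  |U|=2: {1,4}:2  {3,4}:1
  |U|=3: {1,3,4}:3  {2,3,4}:1
  start at 0(y): 4
  start at 1(b): 1
sum over floor = 5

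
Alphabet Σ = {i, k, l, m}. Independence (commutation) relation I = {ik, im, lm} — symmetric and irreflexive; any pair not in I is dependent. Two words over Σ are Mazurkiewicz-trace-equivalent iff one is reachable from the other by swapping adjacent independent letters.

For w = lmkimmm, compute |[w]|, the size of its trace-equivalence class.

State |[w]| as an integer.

#0=l has no predecessor
#1=m has no predecessor
#2=k depends on [0:l, 1:m]
#3=i depends on [0:l]
#4=m depends on [2:k]
#5=m depends on [4:m]
#6=m depends on [5:m]
sources: [0:l, 1:m]
N(rest) = Σ N(rest − s) over sources s of rest; N(one piece) = 1:
  size 1 → [3]=1  [6]=1
  size 2 → [3,6]=2  [5,6]=1
  size 3 → [3,5,6]=3  [4,5,6]=1
  size 4 → [2,4,5,6]=1  [3,4,5,6]=4
  size 5 → [1,2,4,5,6]=1  [2,3,4,5,6]=5
  first=0(l) contributes 6
  first=1(m) contributes 5
|[w]| = 11

11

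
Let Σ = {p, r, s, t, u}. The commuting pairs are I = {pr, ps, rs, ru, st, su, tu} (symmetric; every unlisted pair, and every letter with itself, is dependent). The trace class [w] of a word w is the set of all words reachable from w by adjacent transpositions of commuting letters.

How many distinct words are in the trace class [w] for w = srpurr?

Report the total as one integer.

60

drop 0:s onto floor
drop 1:r onto floor
drop 2:p onto floor
drop 3:u onto {2:p}
drop 4:r onto {1:r}
drop 5:r onto {4:r}
ground layer = {0:s, 1:r, 2:p}
drop-orders for the pieces not yet dropped (sum over which currently-grounded one goes next):
  1 to go: {0} 1  {3} 1  {5} 1
  2 to go: {0,3} 2  {0,5} 2  {2,3} 1  {3,5} 2  {4,5} 1
  3 to go: {0,2,3} 3  {0,3,5} 6  {0,4,5} 3  {1,4,5} 1  {2,3,5} 3  {3,4,5} 3
  4 to go: {0,1,4,5} 4  {0,2,3,5} 12  {0,3,4,5} 12  {1,3,4,5} 4  {2,3,4,5} 6
  if 0:s drops first: 10 orders
  if 1:r drops first: 30 orders
  if 2:p drops first: 20 orders
heap linearizations: 60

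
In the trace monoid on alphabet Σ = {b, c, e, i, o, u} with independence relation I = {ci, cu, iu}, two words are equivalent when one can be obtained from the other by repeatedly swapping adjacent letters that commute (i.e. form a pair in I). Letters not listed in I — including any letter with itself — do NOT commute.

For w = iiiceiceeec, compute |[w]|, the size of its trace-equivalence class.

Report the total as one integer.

piece 0:i — minimal
piece 1:i rests on {0:i}
piece 2:i rests on {1:i}
piece 3:c — minimal
piece 4:e rests on {2:i, 3:c}
piece 5:i rests on {4:e}
piece 6:c rests on {4:e}
piece 7:e rests on {5:i, 6:c}
piece 8:e rests on {7:e}
piece 9:e rests on {8:e}
piece 10:c rests on {9:e}
minimal pieces: {0:i, 3:c}
ways to finish when only these pieces remain (= sum over removing one remaining piece with nothing left below it):
  1 left: {10}→1
  2 left: {9,10}→1
  3 left: {8,9,10}→1
  4 left: {7,8,9,10}→1
  5 left: {5,7,8,9,10}→1  {6,7,8,9,10}→1
  6 left: {5,6,7,8,9,10}→2
  7 left: {4,5,6,7,8,9,10}→2
  8 left: {2,4,5,6,7,8,9,10}→2  {3,4,5,6,7,8,9,10}→2
  9 left: {1,2,4,5,6,7,8,9,10}→2  {2,3,4,5,6,7,8,9,10}→4
  placing 0:i first → 6 extensions
  placing 3:c first → 2 extensions
total linear extensions = 8

8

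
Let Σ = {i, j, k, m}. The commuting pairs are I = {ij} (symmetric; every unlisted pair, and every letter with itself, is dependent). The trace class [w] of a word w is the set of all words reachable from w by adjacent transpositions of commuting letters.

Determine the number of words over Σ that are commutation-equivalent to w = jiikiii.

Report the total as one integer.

drop 0:j onto floor
drop 1:i onto floor
drop 2:i onto {1:i}
drop 3:k onto {0:j, 2:i}
drop 4:i onto {3:k}
drop 5:i onto {4:i}
drop 6:i onto {5:i}
ground layer = {0:j, 1:i}
drop-orders for the pieces not yet dropped (sum over which currently-grounded one goes next):
  1 to go: {6} 1
  2 to go: {5,6} 1
  3 to go: {4,5,6} 1
  4 to go: {3,4,5,6} 1
  5 to go: {0,3,4,5,6} 1  {2,3,4,5,6} 1
  if 0:j drops first: 1 orders
  if 1:i drops first: 2 orders
heap linearizations: 3

3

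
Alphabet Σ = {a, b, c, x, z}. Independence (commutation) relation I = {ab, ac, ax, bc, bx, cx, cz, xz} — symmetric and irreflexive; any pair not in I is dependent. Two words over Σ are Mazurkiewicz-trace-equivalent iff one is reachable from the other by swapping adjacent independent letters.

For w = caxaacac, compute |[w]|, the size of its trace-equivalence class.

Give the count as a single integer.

280

piece 0:c — minimal
piece 1:a — minimal
piece 2:x — minimal
piece 3:a rests on {1:a}
piece 4:a rests on {3:a}
piece 5:c rests on {0:c}
piece 6:a rests on {4:a}
piece 7:c rests on {5:c}
minimal pieces: {0:c, 1:a, 2:x}
ways to finish when only these pieces remain (= sum over removing one remaining piece with nothing left below it):
  1 left: {2}→1  {6}→1  {7}→1
  2 left: {2,6}→2  {2,7}→2  {4,6}→1  {5,7}→1  {6,7}→2
  3 left: {0,5,7}→1  {2,4,6}→3  {2,5,7}→3  {2,6,7}→6  {3,4,6}→1  {4,6,7}→3  {5,6,7}→3
  4 left: {0,2,5,7}→4  {0,5,6,7}→4  {1,3,4,6}→1  {2,3,4,6}→4  {2,4,6,7}→12  {2,5,6,7}→12  {3,4,6,7}→4  {4,5,6,7}→6
  5 left: {0,2,5,6,7}→20  {0,4,5,6,7}→10  {1,2,3,4,6}→5  {1,3,4,6,7}→5  {2,3,4,6,7}→20  {2,4,5,6,7}→30  {3,4,5,6,7}→10
  6 left: {0,2,4,5,6,7}→60  {0,3,4,5,6,7}→20  {1,2,3,4,6,7}→30  {1,3,4,5,6,7}→15  {2,3,4,5,6,7}→60
  placing 0:c first → 105 extensions
  placing 1:a first → 140 extensions
  placing 2:x first → 35 extensions
total linear extensions = 280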